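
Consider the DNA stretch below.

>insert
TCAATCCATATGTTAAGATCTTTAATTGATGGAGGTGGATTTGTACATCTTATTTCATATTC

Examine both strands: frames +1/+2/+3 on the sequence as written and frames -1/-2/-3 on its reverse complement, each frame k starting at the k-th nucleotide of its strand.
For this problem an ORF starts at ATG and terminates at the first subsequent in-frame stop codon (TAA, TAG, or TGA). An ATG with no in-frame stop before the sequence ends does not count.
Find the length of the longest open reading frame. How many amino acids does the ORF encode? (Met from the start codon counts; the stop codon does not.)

Reverse complement (5'→3'): GAATATGAAATAAGATGTACAAATCCACCTCCATCAATTAAAGATCTTAACATATGGATTGA
Frame +1: TCA ATC CAT ATG TTA AGA TCT TTA ATT GAT GGA GGT GGA TTT GTA CAT CTT ATT TCA TAT — no ATG→stop ORF.
Frame +2: CAA TCC ATA TGT TAA GAT CTT TAA TTG ATG GAG GTG GAT TTG TAC ATC TTA TTT CAT ATT — no ATG→stop ORF.
Frame +3: AAT CCA TAT GTT AAG ATC TTT AAT TGA TGG AGG TGG ATT TGT ACA TCT TAT TTC ATA TTC — no ATG→stop ORF.
Frame -1: GAA TAT GAA ATA AGA TGT ACA AAT CCA CCT CCA TCA ATT AAA GAT CTT AAC ATA TGG ATT — no ATG→stop ORF.
Frame -2: AAT ATG AAA TAA GAT GTA CAA ATC CAC CTC CAT CAA TTA AAG ATC TTA ACA TAT GGA TTG — ATG at 5, stop TAA at 11 → 9 nt.
Frame -3: ATA TGA AAT AAG ATG TAC AAA TCC ACC TCC ATC AAT TAA AGA TCT TAA CAT ATG GAT TGA — ATG at 15, stop TAA at 39 → 27 nt; ATG at 54, stop TGA at 60 → 9 nt.
Longest: frame -3, positions 15–41, 27 nt = 9 codons = 8 aa. → 8 amino acids.

8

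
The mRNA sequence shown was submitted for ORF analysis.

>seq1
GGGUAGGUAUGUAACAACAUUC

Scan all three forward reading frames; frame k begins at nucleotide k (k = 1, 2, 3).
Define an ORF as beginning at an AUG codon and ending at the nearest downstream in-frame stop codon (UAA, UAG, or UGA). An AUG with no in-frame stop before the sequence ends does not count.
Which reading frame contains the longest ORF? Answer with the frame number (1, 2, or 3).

Frame 1: GGG UAG GUA UGU AAC AAC AUU — no AUG→stop ORF.
Frame 2: GGU AGG UAU GUA ACA ACA UUC — no AUG→stop ORF.
Frame 3: GUA GGU AUG UAA CAA CAU — AUG at 9, stop UAA at 12 → 6 nt.
Longest ORF is 6 nt in frame 3 (positions 9–14).

3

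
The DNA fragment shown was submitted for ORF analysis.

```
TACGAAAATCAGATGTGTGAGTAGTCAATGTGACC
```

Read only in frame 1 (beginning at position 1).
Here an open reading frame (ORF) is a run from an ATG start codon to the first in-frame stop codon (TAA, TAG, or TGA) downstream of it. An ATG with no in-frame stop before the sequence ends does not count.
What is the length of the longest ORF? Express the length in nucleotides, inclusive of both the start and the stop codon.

Frame 1: TAC GAA AAT CAG ATG TGT GAG TAG TCA ATG TGA — ATG at 13, stop TAG at 22 → 12 nt; ATG at 28, stop TGA at 31 → 6 nt.
Longest: frame 1, positions 13–24, 12 nt = 4 codons = 3 aa. → 12 nucleotides.

12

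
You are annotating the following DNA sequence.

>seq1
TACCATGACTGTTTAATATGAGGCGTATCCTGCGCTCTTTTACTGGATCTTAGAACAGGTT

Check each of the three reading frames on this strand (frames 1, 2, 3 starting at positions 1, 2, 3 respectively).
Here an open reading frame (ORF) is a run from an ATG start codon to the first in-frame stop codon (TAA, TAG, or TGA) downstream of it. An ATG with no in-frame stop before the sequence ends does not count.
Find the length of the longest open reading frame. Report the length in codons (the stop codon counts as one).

Frame 1: TAC CAT GAC TGT TTA ATA TGA GGC GTA TCC TGC GCT CTT TTA CTG GAT CTT AGA ACA GGT — no ATG→stop ORF.
Frame 2: ACC ATG ACT GTT TAA TAT GAG GCG TAT CCT GCG CTC TTT TAC TGG ATC TTA GAA CAG GTT — ATG at 5, stop TAA at 14 → 12 nt.
Frame 3: CCA TGA CTG TTT AAT ATG AGG CGT ATC CTG CGC TCT TTT ACT GGA TCT TAG AAC AGG — ATG at 18, stop TAG at 51 → 36 nt.
Longest: frame 3, positions 18–53, 36 nt = 12 codons = 11 aa. → 12 codons.

12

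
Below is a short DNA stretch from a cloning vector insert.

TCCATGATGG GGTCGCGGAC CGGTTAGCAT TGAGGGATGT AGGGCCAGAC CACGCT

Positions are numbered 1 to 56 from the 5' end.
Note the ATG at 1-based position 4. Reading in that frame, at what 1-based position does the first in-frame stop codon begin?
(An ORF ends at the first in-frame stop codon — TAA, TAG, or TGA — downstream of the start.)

Codons from position 4: ATG (4–6), ATG (7–9), GGG (10–12), TCG (13–15), CGG (16–18), ACC (19–21), GGT (22–24), TAG (25–27).
TAG is a stop codon; it begins at position 25.

25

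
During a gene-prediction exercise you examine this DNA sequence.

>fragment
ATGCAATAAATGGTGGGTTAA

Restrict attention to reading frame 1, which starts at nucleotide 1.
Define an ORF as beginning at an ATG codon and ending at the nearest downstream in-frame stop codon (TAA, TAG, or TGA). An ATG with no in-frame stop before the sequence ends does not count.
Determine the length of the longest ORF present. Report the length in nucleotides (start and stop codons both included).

Frame 1: ATG CAA TAA ATG GTG GGT TAA — ATG at 1, stop TAA at 7 → 9 nt; ATG at 10, stop TAA at 19 → 12 nt.
Longest: frame 1, positions 10–21, 12 nt = 4 codons = 3 aa. → 12 nucleotides.

12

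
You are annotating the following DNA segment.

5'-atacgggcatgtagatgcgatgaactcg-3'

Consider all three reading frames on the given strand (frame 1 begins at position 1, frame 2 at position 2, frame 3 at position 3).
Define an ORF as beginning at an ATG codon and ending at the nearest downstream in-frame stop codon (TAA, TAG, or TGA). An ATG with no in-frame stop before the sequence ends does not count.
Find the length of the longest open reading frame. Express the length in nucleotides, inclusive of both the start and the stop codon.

Frame 1: ATA CGG GCA TGT AGA TGC GAT GAA CTC — no ATG→stop ORF.
Frame 2: TAC GGG CAT GTA GAT GCG ATG AAC TCG — no ATG→stop ORF.
Frame 3: ACG GGC ATG TAG ATG CGA TGA ACT — ATG at 9, stop TAG at 12 → 6 nt; ATG at 15, stop TGA at 21 → 9 nt.
Longest: frame 3, positions 15–23, 9 nt = 3 codons = 2 aa. → 9 nucleotides.

9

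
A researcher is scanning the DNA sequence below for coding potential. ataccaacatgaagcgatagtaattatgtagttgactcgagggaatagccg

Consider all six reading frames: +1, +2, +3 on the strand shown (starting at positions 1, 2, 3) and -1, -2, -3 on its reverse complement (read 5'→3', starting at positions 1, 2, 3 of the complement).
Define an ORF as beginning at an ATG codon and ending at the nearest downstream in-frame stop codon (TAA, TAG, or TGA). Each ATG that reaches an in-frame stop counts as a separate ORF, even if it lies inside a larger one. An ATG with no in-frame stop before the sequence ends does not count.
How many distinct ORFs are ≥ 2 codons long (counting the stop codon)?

2

Reverse complement (5'→3'): CGGCTATTCCCTCGAGTCAACTACATAATTACTATCGCTTCATGTTGGTAT
Frame +1: ATA CCA ACA TGA AGC GAT AGT AAT TAT GTA GTT GAC TCG AGG GAA TAG CCG — no ATG→stop ORF.
Frame +2: TAC CAA CAT GAA GCG ATA GTA ATT ATG TAG TTG ACT CGA GGG AAT AGC — ATG at 26, stop TAG at 29 → 6 nt.
Frame +3: ACC AAC ATG AAG CGA TAG TAA TTA TGT AGT TGA CTC GAG GGA ATA GCC — ATG at 9, stop TAG at 18 → 12 nt.
Frame -1: CGG CTA TTC CCT CGA GTC AAC TAC ATA ATT ACT ATC GCT TCA TGT TGG TAT — no ATG→stop ORF.
Frame -2: GGC TAT TCC CTC GAG TCA ACT ACA TAA TTA CTA TCG CTT CAT GTT GGT — no ATG→stop ORF.
Frame -3: GCT ATT CCC TCG AGT CAA CTA CAT AAT TAC TAT CGC TTC ATG TTG GTA — no ATG→stop ORF.
ORFs ≥ 2 codons: frame +2 26–31 (2 codons), frame +3 9–20 (4 codons). Count = 2.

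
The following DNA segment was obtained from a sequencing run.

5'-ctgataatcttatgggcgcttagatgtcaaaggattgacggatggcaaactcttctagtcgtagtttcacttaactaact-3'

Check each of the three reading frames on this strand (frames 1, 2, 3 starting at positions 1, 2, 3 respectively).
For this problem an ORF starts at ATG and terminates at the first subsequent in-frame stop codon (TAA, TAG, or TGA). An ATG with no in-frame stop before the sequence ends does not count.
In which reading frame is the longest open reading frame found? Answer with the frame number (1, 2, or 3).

3

Frame 1: CTG ATA ATC TTA TGG GCG CTT AGA TGT CAA AGG ATT GAC GGA TGG CAA ACT CTT CTA GTC GTA GTT TCA CTT AAC TAA — no ATG→stop ORF.
Frame 2: TGA TAA TCT TAT GGG CGC TTA GAT GTC AAA GGA TTG ACG GAT GGC AAA CTC TTC TAG TCG TAG TTT CAC TTA ACT AAC — no ATG→stop ORF.
Frame 3: GAT AAT CTT ATG GGC GCT TAG ATG TCA AAG GAT TGA CGG ATG GCA AAC TCT TCT AGT CGT AGT TTC ACT TAA CTA ACT — ATG at 12, stop TAG at 21 → 12 nt; ATG at 24, stop TGA at 36 → 15 nt; ATG at 42, stop TAA at 72 → 33 nt.
Longest ORF is 33 nt in frame 3 (positions 42–74).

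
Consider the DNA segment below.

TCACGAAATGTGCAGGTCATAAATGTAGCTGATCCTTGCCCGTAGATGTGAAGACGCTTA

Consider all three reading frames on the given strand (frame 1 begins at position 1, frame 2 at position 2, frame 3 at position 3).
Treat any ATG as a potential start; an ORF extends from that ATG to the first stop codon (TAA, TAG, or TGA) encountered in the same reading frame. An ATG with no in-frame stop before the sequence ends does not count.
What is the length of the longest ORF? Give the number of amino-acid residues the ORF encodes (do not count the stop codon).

Frame 1: TCA CGA AAT GTG CAG GTC ATA AAT GTA GCT GAT CCT TGC CCG TAG ATG TGA AGA CGC TTA — ATG at 46, stop TGA at 49 → 6 nt.
Frame 2: CAC GAA ATG TGC AGG TCA TAA ATG TAG CTG ATC CTT GCC CGT AGA TGT GAA GAC GCT — ATG at 8, stop TAA at 20 → 15 nt; ATG at 23, stop TAG at 26 → 6 nt.
Frame 3: ACG AAA TGT GCA GGT CAT AAA TGT AGC TGA TCC TTG CCC GTA GAT GTG AAG ACG CTT — no ATG→stop ORF.
Longest: frame 2, positions 8–22, 15 nt = 5 codons = 4 aa. → 4 amino acids.

4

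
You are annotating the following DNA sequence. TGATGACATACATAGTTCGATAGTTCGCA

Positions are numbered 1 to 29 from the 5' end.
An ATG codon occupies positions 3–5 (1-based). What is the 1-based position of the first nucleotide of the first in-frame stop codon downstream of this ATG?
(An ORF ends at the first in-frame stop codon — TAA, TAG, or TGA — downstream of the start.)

21

Codons from position 3: ATG (3–5), ACA (6–8), TAC (9–11), ATA (12–14), GTT (15–17), CGA (18–20), TAG (21–23).
TAG is a stop codon; it begins at position 21.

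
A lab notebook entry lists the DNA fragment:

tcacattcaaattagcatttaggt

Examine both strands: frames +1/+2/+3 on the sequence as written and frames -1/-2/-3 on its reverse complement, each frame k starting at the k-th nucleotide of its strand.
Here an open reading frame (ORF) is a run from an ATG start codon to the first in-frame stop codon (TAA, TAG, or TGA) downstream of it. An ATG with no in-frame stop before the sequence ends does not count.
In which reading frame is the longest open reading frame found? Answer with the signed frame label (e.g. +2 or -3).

Reverse complement (5'→3'): ACCTAAATGCTAATTTGAATGTGA
Frame +1: TCA CAT TCA AAT TAG CAT TTA GGT — no ATG→stop ORF.
Frame +2: CAC ATT CAA ATT AGC ATT TAG — no ATG→stop ORF.
Frame +3: ACA TTC AAA TTA GCA TTT AGG — no ATG→stop ORF.
Frame -1: ACC TAA ATG CTA ATT TGA ATG TGA — ATG at 7, stop TGA at 16 → 12 nt; ATG at 19, stop TGA at 22 → 6 nt.
Frame -2: CCT AAA TGC TAA TTT GAA TGT — no ATG→stop ORF.
Frame -3: CTA AAT GCT AAT TTG AAT GTG — no ATG→stop ORF.
Longest ORF is 12 nt in frame -1 (positions 7–18).

-1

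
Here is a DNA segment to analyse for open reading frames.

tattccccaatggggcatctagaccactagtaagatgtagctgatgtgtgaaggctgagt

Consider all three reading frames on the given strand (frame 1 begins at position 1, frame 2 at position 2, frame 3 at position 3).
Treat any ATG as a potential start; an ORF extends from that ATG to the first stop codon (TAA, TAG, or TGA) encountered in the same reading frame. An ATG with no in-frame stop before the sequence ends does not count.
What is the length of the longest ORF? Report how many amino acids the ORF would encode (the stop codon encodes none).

Frame 1: TAT TCC CCA ATG GGG CAT CTA GAC CAC TAG TAA GAT GTA GCT GAT GTG TGA AGG CTG AGT — ATG at 10, stop TAG at 28 → 21 nt.
Frame 2: ATT CCC CAA TGG GGC ATC TAG ACC ACT AGT AAG ATG TAG CTG ATG TGT GAA GGC TGA — ATG at 35, stop TAG at 38 → 6 nt; ATG at 44, stop TGA at 56 → 15 nt.
Frame 3: TTC CCC AAT GGG GCA TCT AGA CCA CTA GTA AGA TGT AGC TGA TGT GTG AAG GCT GAG — no ATG→stop ORF.
Longest: frame 1, positions 10–30, 21 nt = 7 codons = 6 aa. → 6 amino acids.

6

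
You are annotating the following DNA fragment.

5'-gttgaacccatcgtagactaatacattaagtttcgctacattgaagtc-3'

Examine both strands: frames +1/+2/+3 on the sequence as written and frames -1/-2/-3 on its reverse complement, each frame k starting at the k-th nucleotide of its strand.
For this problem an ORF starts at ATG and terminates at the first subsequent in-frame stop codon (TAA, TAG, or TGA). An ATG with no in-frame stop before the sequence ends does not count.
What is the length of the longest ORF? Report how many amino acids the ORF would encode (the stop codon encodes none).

Reverse complement (5'→3'): GACTTCAATGTAGCGAAACTTAATGTATTAGTCTACGATGGGTTCAAC
Frame +1: GTT GAA CCC ATC GTA GAC TAA TAC ATT AAG TTT CGC TAC ATT GAA GTC — no ATG→stop ORF.
Frame +2: TTG AAC CCA TCG TAG ACT AAT ACA TTA AGT TTC GCT ACA TTG AAG — no ATG→stop ORF.
Frame +3: TGA ACC CAT CGT AGA CTA ATA CAT TAA GTT TCG CTA CAT TGA AGT — no ATG→stop ORF.
Frame -1: GAC TTC AAT GTA GCG AAA CTT AAT GTA TTA GTC TAC GAT GGG TTC AAC — no ATG→stop ORF.
Frame -2: ACT TCA ATG TAG CGA AAC TTA ATG TAT TAG TCT ACG ATG GGT TCA — ATG at 8, stop TAG at 11 → 6 nt; ATG at 23, stop TAG at 29 → 9 nt.
Frame -3: CTT CAA TGT AGC GAA ACT TAA TGT ATT AGT CTA CGA TGG GTT CAA — no ATG→stop ORF.
Longest: frame -2, positions 23–31, 9 nt = 3 codons = 2 aa. → 2 amino acids.

2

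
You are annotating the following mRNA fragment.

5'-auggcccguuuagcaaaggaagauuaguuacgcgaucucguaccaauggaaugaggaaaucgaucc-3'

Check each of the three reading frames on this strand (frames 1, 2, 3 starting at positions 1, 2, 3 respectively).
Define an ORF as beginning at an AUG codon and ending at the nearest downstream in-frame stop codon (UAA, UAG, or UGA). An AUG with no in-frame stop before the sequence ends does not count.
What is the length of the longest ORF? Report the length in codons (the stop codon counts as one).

9

Frame 1: AUG GCC CGU UUA GCA AAG GAA GAU UAG UUA CGC GAU CUC GUA CCA AUG GAA UGA GGA AAU CGA UCC — AUG at 1, stop UAG at 25 → 27 nt; AUG at 46, stop UGA at 52 → 9 nt.
Frame 2: UGG CCC GUU UAG CAA AGG AAG AUU AGU UAC GCG AUC UCG UAC CAA UGG AAU GAG GAA AUC GAU — no AUG→stop ORF.
Frame 3: GGC CCG UUU AGC AAA GGA AGA UUA GUU ACG CGA UCU CGU ACC AAU GGA AUG AGG AAA UCG AUC — no AUG→stop ORF.
Longest: frame 1, positions 1–27, 27 nt = 9 codons = 8 aa. → 9 codons.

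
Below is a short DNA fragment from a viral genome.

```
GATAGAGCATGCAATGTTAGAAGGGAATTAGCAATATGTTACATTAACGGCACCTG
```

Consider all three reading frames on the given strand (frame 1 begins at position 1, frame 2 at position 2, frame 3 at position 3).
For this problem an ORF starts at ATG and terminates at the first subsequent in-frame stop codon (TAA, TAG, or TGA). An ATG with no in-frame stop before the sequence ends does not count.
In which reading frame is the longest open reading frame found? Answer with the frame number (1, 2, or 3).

2

Frame 1: GAT AGA GCA TGC AAT GTT AGA AGG GAA TTA GCA ATA TGT TAC ATT AAC GGC ACC — no ATG→stop ORF.
Frame 2: ATA GAG CAT GCA ATG TTA GAA GGG AAT TAG CAA TAT GTT ACA TTA ACG GCA CCT — ATG at 14, stop TAG at 29 → 18 nt.
Frame 3: TAG AGC ATG CAA TGT TAG AAG GGA ATT AGC AAT ATG TTA CAT TAA CGG CAC CTG — ATG at 9, stop TAG at 18 → 12 nt; ATG at 36, stop TAA at 45 → 12 nt.
Longest ORF is 18 nt in frame 2 (positions 14–31).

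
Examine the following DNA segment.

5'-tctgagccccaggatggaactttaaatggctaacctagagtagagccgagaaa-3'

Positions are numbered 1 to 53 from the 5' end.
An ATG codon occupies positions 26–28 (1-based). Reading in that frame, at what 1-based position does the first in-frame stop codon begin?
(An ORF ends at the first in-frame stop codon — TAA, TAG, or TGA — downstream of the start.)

Codons from position 26: ATG (26–28), GCT (29–31), AAC (32–34), CTA (35–37), GAG (38–40), TAG (41–43).
TAG is a stop codon; it begins at position 41.

41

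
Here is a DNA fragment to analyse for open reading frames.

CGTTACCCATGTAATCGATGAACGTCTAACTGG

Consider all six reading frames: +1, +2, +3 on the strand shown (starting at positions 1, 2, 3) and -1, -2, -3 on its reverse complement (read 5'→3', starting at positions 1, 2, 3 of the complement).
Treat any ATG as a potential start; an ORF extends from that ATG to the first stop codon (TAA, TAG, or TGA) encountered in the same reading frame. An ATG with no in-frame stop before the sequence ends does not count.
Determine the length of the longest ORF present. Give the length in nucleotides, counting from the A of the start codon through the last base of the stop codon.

12

Reverse complement (5'→3'): CCAGTTAGACGTTCATCGATTACATGGGTAACG
Frame +1: CGT TAC CCA TGT AAT CGA TGA ACG TCT AAC TGG — no ATG→stop ORF.
Frame +2: GTT ACC CAT GTA ATC GAT GAA CGT CTA ACT — no ATG→stop ORF.
Frame +3: TTA CCC ATG TAA TCG ATG AAC GTC TAA CTG — ATG at 9, stop TAA at 12 → 6 nt; ATG at 18, stop TAA at 27 → 12 nt.
Frame -1: CCA GTT AGA CGT TCA TCG ATT ACA TGG GTA ACG — no ATG→stop ORF.
Frame -2: CAG TTA GAC GTT CAT CGA TTA CAT GGG TAA — no ATG→stop ORF.
Frame -3: AGT TAG ACG TTC ATC GAT TAC ATG GGT AAC — no ATG→stop ORF.
Longest: frame +3, positions 18–29, 12 nt = 4 codons = 3 aa. → 12 nucleotides.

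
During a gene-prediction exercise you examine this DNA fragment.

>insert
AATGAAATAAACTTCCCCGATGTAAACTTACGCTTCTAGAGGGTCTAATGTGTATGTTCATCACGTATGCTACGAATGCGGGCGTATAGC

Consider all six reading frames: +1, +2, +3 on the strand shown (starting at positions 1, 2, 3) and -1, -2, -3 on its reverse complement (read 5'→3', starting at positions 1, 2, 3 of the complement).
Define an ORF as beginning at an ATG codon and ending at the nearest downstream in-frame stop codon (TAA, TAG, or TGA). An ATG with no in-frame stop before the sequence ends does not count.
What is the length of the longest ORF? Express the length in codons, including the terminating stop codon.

Reverse complement (5'→3'): GCTATACGCCCGCATTCGTAGCATACGTGATGAACATACACATTAGACCCTCTAGAAGCGTAAGTTTACATCGGGGAAGTTTATTTCATT
Frame +1: AAT GAA ATA AAC TTC CCC GAT GTA AAC TTA CGC TTC TAG AGG GTC TAA TGT GTA TGT TCA TCA CGT ATG CTA CGA ATG CGG GCG TAT AGC — no ATG→stop ORF.
Frame +2: ATG AAA TAA ACT TCC CCG ATG TAA ACT TAC GCT TCT AGA GGG TCT AAT GTG TAT GTT CAT CAC GTA TGC TAC GAA TGC GGG CGT ATA — ATG at 2, stop TAA at 8 → 9 nt; ATG at 20, stop TAA at 23 → 6 nt.
Frame +3: TGA AAT AAA CTT CCC CGA TGT AAA CTT ACG CTT CTA GAG GGT CTA ATG TGT ATG TTC ATC ACG TAT GCT ACG AAT GCG GGC GTA TAG — ATG at 48, stop TAG at 87 → 42 nt; ATG at 54, stop TAG at 87 → 36 nt.
Frame -1: GCT ATA CGC CCG CAT TCG TAG CAT ACG TGA TGA ACA TAC ACA TTA GAC CCT CTA GAA GCG TAA GTT TAC ATC GGG GAA GTT TAT TTC ATT — no ATG→stop ORF.
Frame -2: CTA TAC GCC CGC ATT CGT AGC ATA CGT GAT GAA CAT ACA CAT TAG ACC CTC TAG AAG CGT AAG TTT ACA TCG GGG AAG TTT ATT TCA — no ATG→stop ORF.
Frame -3: TAT ACG CCC GCA TTC GTA GCA TAC GTG ATG AAC ATA CAC ATT AGA CCC TCT AGA AGC GTA AGT TTA CAT CGG GGA AGT TTA TTT CAT — no ATG→stop ORF.
Longest: frame +3, positions 48–89, 42 nt = 14 codons = 13 aa. → 14 codons.

14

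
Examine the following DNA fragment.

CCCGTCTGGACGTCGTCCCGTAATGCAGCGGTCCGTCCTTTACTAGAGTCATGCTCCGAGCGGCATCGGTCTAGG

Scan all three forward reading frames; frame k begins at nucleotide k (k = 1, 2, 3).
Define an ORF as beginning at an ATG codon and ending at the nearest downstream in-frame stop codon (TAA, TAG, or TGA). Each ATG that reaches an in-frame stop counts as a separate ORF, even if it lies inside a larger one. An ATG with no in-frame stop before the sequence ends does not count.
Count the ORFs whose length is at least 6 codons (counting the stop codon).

Frame 1: CCC GTC TGG ACG TCG TCC CGT AAT GCA GCG GTC CGT CCT TTA CTA GAG TCA TGC TCC GAG CGG CAT CGG TCT AGG — no ATG→stop ORF.
Frame 2: CCG TCT GGA CGT CGT CCC GTA ATG CAG CGG TCC GTC CTT TAC TAG AGT CAT GCT CCG AGC GGC ATC GGT CTA — ATG at 23, stop TAG at 44 → 24 nt.
Frame 3: CGT CTG GAC GTC GTC CCG TAA TGC AGC GGT CCG TCC TTT ACT AGA GTC ATG CTC CGA GCG GCA TCG GTC TAG — ATG at 51, stop TAG at 72 → 24 nt.
ORFs ≥ 6 codons: frame 2 23–46 (8 codons), frame 3 51–74 (8 codons). Count = 2.

2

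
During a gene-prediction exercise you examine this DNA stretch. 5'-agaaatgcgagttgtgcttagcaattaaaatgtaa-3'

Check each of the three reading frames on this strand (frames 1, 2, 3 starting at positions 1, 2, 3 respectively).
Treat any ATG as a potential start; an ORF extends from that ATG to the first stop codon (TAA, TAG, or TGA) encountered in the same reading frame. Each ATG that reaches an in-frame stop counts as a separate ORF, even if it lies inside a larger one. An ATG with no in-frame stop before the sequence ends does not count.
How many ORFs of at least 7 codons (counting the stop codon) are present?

Frame 1: AGA AAT GCG AGT TGT GCT TAG CAA TTA AAA TGT — no ATG→stop ORF.
Frame 2: GAA ATG CGA GTT GTG CTT AGC AAT TAA AAT GTA — ATG at 5, stop TAA at 26 → 24 nt.
Frame 3: AAA TGC GAG TTG TGC TTA GCA ATT AAA ATG TAA — ATG at 30, stop TAA at 33 → 6 nt.
ORFs ≥ 7 codons: frame 2 5–28 (8 codons). Count = 1.

1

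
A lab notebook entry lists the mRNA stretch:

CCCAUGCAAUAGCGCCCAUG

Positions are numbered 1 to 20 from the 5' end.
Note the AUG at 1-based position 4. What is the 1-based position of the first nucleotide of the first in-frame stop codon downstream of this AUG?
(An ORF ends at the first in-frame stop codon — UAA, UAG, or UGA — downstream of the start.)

10

Codons from position 4: AUG (4–6), CAA (7–9), UAG (10–12).
UAG is a stop codon; it begins at position 10.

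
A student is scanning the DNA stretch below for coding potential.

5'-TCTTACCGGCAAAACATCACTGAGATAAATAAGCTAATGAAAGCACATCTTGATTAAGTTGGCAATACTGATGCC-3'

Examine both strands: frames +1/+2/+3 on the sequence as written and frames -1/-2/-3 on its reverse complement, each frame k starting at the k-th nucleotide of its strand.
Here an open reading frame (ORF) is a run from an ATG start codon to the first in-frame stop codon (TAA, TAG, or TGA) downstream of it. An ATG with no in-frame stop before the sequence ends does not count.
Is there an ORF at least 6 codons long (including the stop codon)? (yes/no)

yes

Reverse complement (5'→3'): GGCATCAGTATTGCCAACTTAATCAAGATGTGCTTTCATTAGCTTATTTATCTCAGTGATGTTTTGCCGGTAAGA
Frame +1: TCT TAC CGG CAA AAC ATC ACT GAG ATA AAT AAG CTA ATG AAA GCA CAT CTT GAT TAA GTT GGC AAT ACT GAT GCC — ATG at 37, stop TAA at 55 → 21 nt.
Frame +2: CTT ACC GGC AAA ACA TCA CTG AGA TAA ATA AGC TAA TGA AAG CAC ATC TTG ATT AAG TTG GCA ATA CTG ATG — no ATG→stop ORF.
Frame +3: TTA CCG GCA AAA CAT CAC TGA GAT AAA TAA GCT AAT GAA AGC ACA TCT TGA TTA AGT TGG CAA TAC TGA TGC — no ATG→stop ORF.
Frame -1: GGC ATC AGT ATT GCC AAC TTA ATC AAG ATG TGC TTT CAT TAG CTT ATT TAT CTC AGT GAT GTT TTG CCG GTA AGA — ATG at 28, stop TAG at 40 → 15 nt.
Frame -2: GCA TCA GTA TTG CCA ACT TAA TCA AGA TGT GCT TTC ATT AGC TTA TTT ATC TCA GTG ATG TTT TGC CGG TAA — ATG at 59, stop TAA at 71 → 15 nt.
Frame -3: CAT CAG TAT TGC CAA CTT AAT CAA GAT GTG CTT TCA TTA GCT TAT TTA TCT CAG TGA TGT TTT GCC GGT AAG — no ATG→stop ORF.
Frame +1 has an ORF of 7 codons (positions 37–57) ≥ 6, so yes.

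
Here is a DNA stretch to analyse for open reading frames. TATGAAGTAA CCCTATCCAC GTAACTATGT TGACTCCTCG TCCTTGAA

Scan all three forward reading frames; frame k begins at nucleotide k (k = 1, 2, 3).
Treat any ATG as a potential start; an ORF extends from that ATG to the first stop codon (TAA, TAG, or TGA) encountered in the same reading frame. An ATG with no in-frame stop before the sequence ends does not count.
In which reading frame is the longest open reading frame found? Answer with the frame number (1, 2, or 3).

3

Frame 1: TAT GAA GTA ACC CTA TCC ACG TAA CTA TGT TGA CTC CTC GTC CTT GAA — no ATG→stop ORF.
Frame 2: ATG AAG TAA CCC TAT CCA CGT AAC TAT GTT GAC TCC TCG TCC TTG — ATG at 2, stop TAA at 8 → 9 nt.
Frame 3: TGA AGT AAC CCT ATC CAC GTA ACT ATG TTG ACT CCT CGT CCT TGA — ATG at 27, stop TGA at 45 → 21 nt.
Longest ORF is 21 nt in frame 3 (positions 27–47).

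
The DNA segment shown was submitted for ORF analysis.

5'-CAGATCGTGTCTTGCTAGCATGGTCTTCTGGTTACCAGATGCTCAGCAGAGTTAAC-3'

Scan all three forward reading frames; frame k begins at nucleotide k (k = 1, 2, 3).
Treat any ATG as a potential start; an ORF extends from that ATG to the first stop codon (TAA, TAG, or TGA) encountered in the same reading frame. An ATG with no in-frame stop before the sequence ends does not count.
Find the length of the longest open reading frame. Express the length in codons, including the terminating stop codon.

12

Frame 1: CAG ATC GTG TCT TGC TAG CAT GGT CTT CTG GTT ACC AGA TGC TCA GCA GAG TTA — no ATG→stop ORF.
Frame 2: AGA TCG TGT CTT GCT AGC ATG GTC TTC TGG TTA CCA GAT GCT CAG CAG AGT TAA — ATG at 20, stop TAA at 53 → 36 nt.
Frame 3: GAT CGT GTC TTG CTA GCA TGG TCT TCT GGT TAC CAG ATG CTC AGC AGA GTT AAC — no ATG→stop ORF.
Longest: frame 2, positions 20–55, 36 nt = 12 codons = 11 aa. → 12 codons.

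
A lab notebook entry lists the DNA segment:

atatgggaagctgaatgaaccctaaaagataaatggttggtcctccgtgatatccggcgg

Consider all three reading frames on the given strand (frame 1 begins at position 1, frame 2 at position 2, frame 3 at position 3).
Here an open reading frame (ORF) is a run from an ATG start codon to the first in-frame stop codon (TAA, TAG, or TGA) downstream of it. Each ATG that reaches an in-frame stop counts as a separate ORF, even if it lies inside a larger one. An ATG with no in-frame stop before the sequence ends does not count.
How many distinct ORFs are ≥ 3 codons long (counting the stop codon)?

3

Frame 1: ATA TGG GAA GCT GAA TGA ACC CTA AAA GAT AAA TGG TTG GTC CTC CGT GAT ATC CGG CGG — no ATG→stop ORF.
Frame 2: TAT GGG AAG CTG AAT GAA CCC TAA AAG ATA AAT GGT TGG TCC TCC GTG ATA TCC GGC — no ATG→stop ORF.
Frame 3: ATG GGA AGC TGA ATG AAC CCT AAA AGA TAA ATG GTT GGT CCT CCG TGA TAT CCG GCG — ATG at 3, stop TGA at 12 → 12 nt; ATG at 15, stop TAA at 30 → 18 nt; ATG at 33, stop TGA at 48 → 18 nt.
ORFs ≥ 3 codons: frame 3 3–14 (4 codons), frame 3 15–32 (6 codons), frame 3 33–50 (6 codons). Count = 3.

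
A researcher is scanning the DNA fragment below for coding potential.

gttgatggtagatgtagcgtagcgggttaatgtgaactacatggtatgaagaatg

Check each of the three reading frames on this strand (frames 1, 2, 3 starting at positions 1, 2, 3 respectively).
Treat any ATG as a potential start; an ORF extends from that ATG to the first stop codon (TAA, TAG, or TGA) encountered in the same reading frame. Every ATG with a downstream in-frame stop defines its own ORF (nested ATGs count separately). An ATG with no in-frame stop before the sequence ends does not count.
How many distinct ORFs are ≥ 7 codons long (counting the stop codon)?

0

Frame 1: GTT GAT GGT AGA TGT AGC GTA GCG GGT TAA TGT GAA CTA CAT GGT ATG AAG AAT — no ATG→stop ORF.
Frame 2: TTG ATG GTA GAT GTA GCG TAG CGG GTT AAT GTG AAC TAC ATG GTA TGA AGA ATG — ATG at 5, stop TAG at 20 → 18 nt; ATG at 41, stop TGA at 47 → 9 nt.
Frame 3: TGA TGG TAG ATG TAG CGT AGC GGG TTA ATG TGA ACT ACA TGG TAT GAA GAA — ATG at 12, stop TAG at 15 → 6 nt; ATG at 30, stop TGA at 33 → 6 nt.
No ORF reaches 7 codons. Count = 0.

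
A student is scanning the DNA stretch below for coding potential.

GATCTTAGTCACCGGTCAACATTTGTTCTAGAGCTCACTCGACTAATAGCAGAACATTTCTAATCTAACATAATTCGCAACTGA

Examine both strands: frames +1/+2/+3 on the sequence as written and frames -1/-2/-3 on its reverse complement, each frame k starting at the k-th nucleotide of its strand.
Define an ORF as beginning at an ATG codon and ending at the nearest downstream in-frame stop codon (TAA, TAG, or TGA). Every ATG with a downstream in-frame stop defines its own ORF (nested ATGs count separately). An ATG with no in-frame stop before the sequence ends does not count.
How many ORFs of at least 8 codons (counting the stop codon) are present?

Reverse complement (5'→3'): TCAGTTGCGAATTATGTTAGATTAGAAATGTTCTGCTATTAGTCGAGTGAGCTCTAGAACAAATGTTGACCGGTGACTAAGATC
Frame +1: GAT CTT AGT CAC CGG TCA ACA TTT GTT CTA GAG CTC ACT CGA CTA ATA GCA GAA CAT TTC TAA TCT AAC ATA ATT CGC AAC TGA — no ATG→stop ORF.
Frame +2: ATC TTA GTC ACC GGT CAA CAT TTG TTC TAG AGC TCA CTC GAC TAA TAG CAG AAC ATT TCT AAT CTA ACA TAA TTC GCA ACT — no ATG→stop ORF.
Frame +3: TCT TAG TCA CCG GTC AAC ATT TGT TCT AGA GCT CAC TCG ACT AAT AGC AGA ACA TTT CTA ATC TAA CAT AAT TCG CAA CTG — no ATG→stop ORF.
Frame -1: TCA GTT GCG AAT TAT GTT AGA TTA GAA ATG TTC TGC TAT TAG TCG AGT GAG CTC TAG AAC AAA TGT TGA CCG GTG ACT AAG ATC — ATG at 28, stop TAG at 40 → 15 nt.
Frame -2: CAG TTG CGA ATT ATG TTA GAT TAG AAA TGT TCT GCT ATT AGT CGA GTG AGC TCT AGA ACA AAT GTT GAC CGG TGA CTA AGA — ATG at 14, stop TAG at 23 → 12 nt.
Frame -3: AGT TGC GAA TTA TGT TAG ATT AGA AAT GTT CTG CTA TTA GTC GAG TGA GCT CTA GAA CAA ATG TTG ACC GGT GAC TAA GAT — ATG at 63, stop TAA at 78 → 18 nt.
No ORF reaches 8 codons. Count = 0.

0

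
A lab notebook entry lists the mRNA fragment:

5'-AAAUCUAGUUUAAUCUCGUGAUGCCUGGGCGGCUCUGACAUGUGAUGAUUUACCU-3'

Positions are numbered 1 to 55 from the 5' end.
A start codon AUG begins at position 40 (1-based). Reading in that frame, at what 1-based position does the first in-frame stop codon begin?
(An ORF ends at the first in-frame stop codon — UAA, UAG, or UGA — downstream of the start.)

Codons from position 40: AUG (40–42), UGA (43–45).
UGA is a stop codon; it begins at position 43.

43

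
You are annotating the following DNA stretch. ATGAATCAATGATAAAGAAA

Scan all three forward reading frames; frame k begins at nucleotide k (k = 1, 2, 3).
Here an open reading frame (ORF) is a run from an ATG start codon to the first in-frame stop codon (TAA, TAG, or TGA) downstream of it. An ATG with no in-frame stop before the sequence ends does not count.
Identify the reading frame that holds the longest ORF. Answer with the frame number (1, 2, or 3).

Frame 1: ATG AAT CAA TGA TAA AGA — ATG at 1, stop TGA at 10 → 12 nt.
Frame 2: TGA ATC AAT GAT AAA GAA — no ATG→stop ORF.
Frame 3: GAA TCA ATG ATA AAG AAA — no ATG→stop ORF.
Longest ORF is 12 nt in frame 1 (positions 1–12).

1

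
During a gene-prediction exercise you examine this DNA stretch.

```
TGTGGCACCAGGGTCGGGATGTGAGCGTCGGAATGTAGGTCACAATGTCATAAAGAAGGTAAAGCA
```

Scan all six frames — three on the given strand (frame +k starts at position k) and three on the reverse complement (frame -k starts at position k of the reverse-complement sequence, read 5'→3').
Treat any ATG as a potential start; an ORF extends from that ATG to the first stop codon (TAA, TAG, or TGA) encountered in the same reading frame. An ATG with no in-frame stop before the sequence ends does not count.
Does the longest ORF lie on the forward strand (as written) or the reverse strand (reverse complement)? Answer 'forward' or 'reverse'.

reverse

Reverse complement (5'→3'): TGCTTTACCTTCTTTATGACATTGTGACCTACATTCCGACGCTCACATCCCGACCCTGGTGCCACA
Frame +1: TGT GGC ACC AGG GTC GGG ATG TGA GCG TCG GAA TGT AGG TCA CAA TGT CAT AAA GAA GGT AAA GCA — ATG at 19, stop TGA at 22 → 6 nt.
Frame +2: GTG GCA CCA GGG TCG GGA TGT GAG CGT CGG AAT GTA GGT CAC AAT GTC ATA AAG AAG GTA AAG — no ATG→stop ORF.
Frame +3: TGG CAC CAG GGT CGG GAT GTG AGC GTC GGA ATG TAG GTC ACA ATG TCA TAA AGA AGG TAA AGC — ATG at 33, stop TAG at 36 → 6 nt; ATG at 45, stop TAA at 51 → 9 nt.
Frame -1: TGC TTT ACC TTC TTT ATG ACA TTG TGA CCT ACA TTC CGA CGC TCA CAT CCC GAC CCT GGT GCC ACA — ATG at 16, stop TGA at 25 → 12 nt.
Frame -2: GCT TTA CCT TCT TTA TGA CAT TGT GAC CTA CAT TCC GAC GCT CAC ATC CCG ACC CTG GTG CCA — no ATG→stop ORF.
Frame -3: CTT TAC CTT CTT TAT GAC ATT GTG ACC TAC ATT CCG ACG CTC ACA TCC CGA CCC TGG TGC CAC — no ATG→stop ORF.
Forward-strand max 9 nt; reverse-strand max 12 nt. The reverse strand has the longer ORF.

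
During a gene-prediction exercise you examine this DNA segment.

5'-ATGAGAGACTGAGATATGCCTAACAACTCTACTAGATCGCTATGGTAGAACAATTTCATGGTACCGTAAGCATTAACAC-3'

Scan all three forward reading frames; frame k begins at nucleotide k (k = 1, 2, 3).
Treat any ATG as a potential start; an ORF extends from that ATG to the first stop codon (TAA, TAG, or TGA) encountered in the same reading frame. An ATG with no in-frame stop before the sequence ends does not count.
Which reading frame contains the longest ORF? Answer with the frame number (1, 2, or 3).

1

Frame 1: ATG AGA GAC TGA GAT ATG CCT AAC AAC TCT ACT AGA TCG CTA TGG TAG AAC AAT TTC ATG GTA CCG TAA GCA TTA ACA — ATG at 1, stop TGA at 10 → 12 nt; ATG at 16, stop TAG at 46 → 33 nt; ATG at 58, stop TAA at 67 → 12 nt.
Frame 2: TGA GAG ACT GAG ATA TGC CTA ACA ACT CTA CTA GAT CGC TAT GGT AGA ACA ATT TCA TGG TAC CGT AAG CAT TAA CAC — no ATG→stop ORF.
Frame 3: GAG AGA CTG AGA TAT GCC TAA CAA CTC TAC TAG ATC GCT ATG GTA GAA CAA TTT CAT GGT ACC GTA AGC ATT AAC — no ATG→stop ORF.
Longest ORF is 33 nt in frame 1 (positions 16–48).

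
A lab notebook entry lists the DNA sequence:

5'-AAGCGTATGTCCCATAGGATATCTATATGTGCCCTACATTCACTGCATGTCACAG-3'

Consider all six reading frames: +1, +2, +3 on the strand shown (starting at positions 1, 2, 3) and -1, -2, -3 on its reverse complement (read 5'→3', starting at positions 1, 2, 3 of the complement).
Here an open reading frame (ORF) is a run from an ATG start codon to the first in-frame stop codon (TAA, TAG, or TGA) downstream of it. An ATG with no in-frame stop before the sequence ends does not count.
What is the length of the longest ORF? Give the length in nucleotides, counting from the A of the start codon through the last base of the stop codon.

Reverse complement (5'→3'): CTGTGACATGCAGTGAATGTAGGGCACATATAGATATCCTATGGGACATACGCTT
Frame +1: AAG CGT ATG TCC CAT AGG ATA TCT ATA TGT GCC CTA CAT TCA CTG CAT GTC ACA — no ATG→stop ORF.
Frame +2: AGC GTA TGT CCC ATA GGA TAT CTA TAT GTG CCC TAC ATT CAC TGC ATG TCA CAG — no ATG→stop ORF.
Frame +3: GCG TAT GTC CCA TAG GAT ATC TAT ATG TGC CCT ACA TTC ACT GCA TGT CAC — no ATG→stop ORF.
Frame -1: CTG TGA CAT GCA GTG AAT GTA GGG CAC ATA TAG ATA TCC TAT GGG ACA TAC GCT — no ATG→stop ORF.
Frame -2: TGT GAC ATG CAG TGA ATG TAG GGC ACA TAT AGA TAT CCT ATG GGA CAT ACG CTT — ATG at 8, stop TGA at 14 → 9 nt; ATG at 17, stop TAG at 20 → 6 nt.
Frame -3: GTG ACA TGC AGT GAA TGT AGG GCA CAT ATA GAT ATC CTA TGG GAC ATA CGC — no ATG→stop ORF.
Longest: frame -2, positions 8–16, 9 nt = 3 codons = 2 aa. → 9 nucleotides.

9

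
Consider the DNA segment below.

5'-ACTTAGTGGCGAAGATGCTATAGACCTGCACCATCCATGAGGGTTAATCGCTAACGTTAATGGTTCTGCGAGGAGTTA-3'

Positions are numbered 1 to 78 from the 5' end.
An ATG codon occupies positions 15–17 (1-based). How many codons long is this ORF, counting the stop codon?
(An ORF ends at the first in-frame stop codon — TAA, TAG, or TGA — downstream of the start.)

Codons from position 15: ATG (15–17), CTA (18–20), TAG (21–23).
TAG is the first in-frame stop; that's 3 codons including the stop.

3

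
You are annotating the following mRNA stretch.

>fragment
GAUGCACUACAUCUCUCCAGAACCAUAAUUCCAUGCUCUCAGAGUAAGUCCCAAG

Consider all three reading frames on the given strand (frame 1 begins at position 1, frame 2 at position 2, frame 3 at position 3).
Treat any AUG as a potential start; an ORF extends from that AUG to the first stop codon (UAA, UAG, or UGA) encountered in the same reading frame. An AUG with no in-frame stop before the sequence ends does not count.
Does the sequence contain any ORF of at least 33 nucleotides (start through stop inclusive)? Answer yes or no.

Frame 1: GAU GCA CUA CAU CUC UCC AGA ACC AUA AUU CCA UGC UCU CAG AGU AAG UCC CAA — no AUG→stop ORF.
Frame 2: AUG CAC UAC AUC UCU CCA GAA CCA UAA UUC CAU GCU CUC AGA GUA AGU CCC AAG — AUG at 2, stop UAA at 26 → 27 nt.
Frame 3: UGC ACU ACA UCU CUC CAG AAC CAU AAU UCC AUG CUC UCA GAG UAA GUC CCA — AUG at 33, stop UAA at 45 → 15 nt.
Largest ORF found is 27 nucleotides < 33, so no.

no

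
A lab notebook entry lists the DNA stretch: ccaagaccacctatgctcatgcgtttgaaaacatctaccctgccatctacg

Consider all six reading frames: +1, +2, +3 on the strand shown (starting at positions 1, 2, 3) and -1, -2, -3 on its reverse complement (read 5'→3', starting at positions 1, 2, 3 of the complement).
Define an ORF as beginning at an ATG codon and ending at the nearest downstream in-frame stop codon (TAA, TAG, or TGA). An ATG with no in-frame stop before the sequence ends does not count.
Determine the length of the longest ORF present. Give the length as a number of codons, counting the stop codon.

6

Reverse complement (5'→3'): CGTAGATGGCAGGGTAGATGTTTTCAAACGCATGAGCATAGGTGGTCTTGG
Frame +1: CCA AGA CCA CCT ATG CTC ATG CGT TTG AAA ACA TCT ACC CTG CCA TCT ACG — no ATG→stop ORF.
Frame +2: CAA GAC CAC CTA TGC TCA TGC GTT TGA AAA CAT CTA CCC TGC CAT CTA — no ATG→stop ORF.
Frame +3: AAG ACC ACC TAT GCT CAT GCG TTT GAA AAC ATC TAC CCT GCC ATC TAC — no ATG→stop ORF.
Frame -1: CGT AGA TGG CAG GGT AGA TGT TTT CAA ACG CAT GAG CAT AGG TGG TCT TGG — no ATG→stop ORF.
Frame -2: GTA GAT GGC AGG GTA GAT GTT TTC AAA CGC ATG AGC ATA GGT GGT CTT — no ATG→stop ORF.
Frame -3: TAG ATG GCA GGG TAG ATG TTT TCA AAC GCA TGA GCA TAG GTG GTC TTG — ATG at 6, stop TAG at 15 → 12 nt; ATG at 18, stop TGA at 33 → 18 nt.
Longest: frame -3, positions 18–35, 18 nt = 6 codons = 5 aa. → 6 codons.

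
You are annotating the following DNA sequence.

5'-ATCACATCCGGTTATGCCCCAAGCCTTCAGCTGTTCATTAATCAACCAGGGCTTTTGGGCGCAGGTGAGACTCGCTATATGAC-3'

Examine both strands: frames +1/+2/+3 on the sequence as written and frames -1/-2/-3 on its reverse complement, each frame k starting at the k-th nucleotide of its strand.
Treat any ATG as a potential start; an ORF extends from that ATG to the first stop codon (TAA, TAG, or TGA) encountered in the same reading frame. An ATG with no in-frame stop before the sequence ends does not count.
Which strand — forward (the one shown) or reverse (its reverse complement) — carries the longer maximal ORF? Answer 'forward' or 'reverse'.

forward

Reverse complement (5'→3'): GTCATATAGCGAGTCTCACCTGCGCCCAAAAGCCCTGGTTGATTAATGAACAGCTGAAGGCTTGGGGCATAACCGGATGTGAT
Frame +1: ATC ACA TCC GGT TAT GCC CCA AGC CTT CAG CTG TTC ATT AAT CAA CCA GGG CTT TTG GGC GCA GGT GAG ACT CGC TAT ATG — no ATG→stop ORF.
Frame +2: TCA CAT CCG GTT ATG CCC CAA GCC TTC AGC TGT TCA TTA ATC AAC CAG GGC TTT TGG GCG CAG GTG AGA CTC GCT ATA TGA — ATG at 14, stop TGA at 80 → 69 nt.
Frame +3: CAC ATC CGG TTA TGC CCC AAG CCT TCA GCT GTT CAT TAA TCA ACC AGG GCT TTT GGG CGC AGG TGA GAC TCG CTA TAT GAC — no ATG→stop ORF.
Frame -1: GTC ATA TAG CGA GTC TCA CCT GCG CCC AAA AGC CCT GGT TGA TTA ATG AAC AGC TGA AGG CTT GGG GCA TAA CCG GAT GTG — ATG at 46, stop TGA at 55 → 12 nt.
Frame -2: TCA TAT AGC GAG TCT CAC CTG CGC CCA AAA GCC CTG GTT GAT TAA TGA ACA GCT GAA GGC TTG GGG CAT AAC CGG ATG TGA — ATG at 77, stop TGA at 80 → 6 nt.
Frame -3: CAT ATA GCG AGT CTC ACC TGC GCC CAA AAG CCC TGG TTG ATT AAT GAA CAG CTG AAG GCT TGG GGC ATA ACC GGA TGT GAT — no ATG→stop ORF.
Forward-strand max 69 nt; reverse-strand max 12 nt. The forward strand has the longer ORF.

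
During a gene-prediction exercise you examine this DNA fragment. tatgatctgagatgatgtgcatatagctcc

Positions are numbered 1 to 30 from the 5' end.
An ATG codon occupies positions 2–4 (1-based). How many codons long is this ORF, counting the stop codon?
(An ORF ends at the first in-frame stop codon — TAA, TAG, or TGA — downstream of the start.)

Codons from position 2: ATG (2–4), ATC (5–7), TGA (8–10).
TGA is the first in-frame stop; that's 3 codons including the stop.

3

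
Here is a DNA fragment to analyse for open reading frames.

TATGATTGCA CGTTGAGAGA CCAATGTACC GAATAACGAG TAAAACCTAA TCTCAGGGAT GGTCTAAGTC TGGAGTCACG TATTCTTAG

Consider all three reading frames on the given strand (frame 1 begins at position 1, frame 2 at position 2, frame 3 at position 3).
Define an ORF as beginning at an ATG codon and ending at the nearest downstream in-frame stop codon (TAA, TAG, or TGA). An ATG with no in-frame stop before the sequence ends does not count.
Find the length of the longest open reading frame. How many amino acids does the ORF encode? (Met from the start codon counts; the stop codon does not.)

8

Frame 1: TAT GAT TGC ACG TTG AGA GAC CAA TGT ACC GAA TAA CGA GTA AAA CCT AAT CTC AGG GAT GGT CTA AGT CTG GAG TCA CGT ATT CTT — no ATG→stop ORF.
Frame 2: ATG ATT GCA CGT TGA GAG ACC AAT GTA CCG AAT AAC GAG TAA AAC CTA ATC TCA GGG ATG GTC TAA GTC TGG AGT CAC GTA TTC TTA — ATG at 2, stop TGA at 14 → 15 nt; ATG at 59, stop TAA at 65 → 9 nt.
Frame 3: TGA TTG CAC GTT GAG AGA CCA ATG TAC CGA ATA ACG AGT AAA ACC TAA TCT CAG GGA TGG TCT AAG TCT GGA GTC ACG TAT TCT TAG — ATG at 24, stop TAA at 48 → 27 nt.
Longest: frame 3, positions 24–50, 27 nt = 9 codons = 8 aa. → 8 amino acids.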